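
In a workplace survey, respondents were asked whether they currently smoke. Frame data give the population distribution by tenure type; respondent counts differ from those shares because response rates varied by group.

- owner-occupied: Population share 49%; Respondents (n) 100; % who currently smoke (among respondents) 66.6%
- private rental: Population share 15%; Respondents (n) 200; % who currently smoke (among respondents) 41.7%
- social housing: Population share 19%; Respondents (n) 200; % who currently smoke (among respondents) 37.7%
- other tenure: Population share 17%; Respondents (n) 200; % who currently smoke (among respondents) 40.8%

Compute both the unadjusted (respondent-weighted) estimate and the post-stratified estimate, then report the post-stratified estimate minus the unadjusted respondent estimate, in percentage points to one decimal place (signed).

Naive respondent-only estimate (weights = respondent counts):
  (100/700)×66.6 + (200/700)×41.7 + (200/700)×37.7 + (200/700)×40.8 = 43.8571%
Post-stratifying to population shares instead:
  0.49×66.6 + 0.15×41.7 + 0.19×37.7 + 0.17×40.8 = 52.988%
Difference = 52.988 − 43.8571 = 9.1309 pp.

+9.1 percentage points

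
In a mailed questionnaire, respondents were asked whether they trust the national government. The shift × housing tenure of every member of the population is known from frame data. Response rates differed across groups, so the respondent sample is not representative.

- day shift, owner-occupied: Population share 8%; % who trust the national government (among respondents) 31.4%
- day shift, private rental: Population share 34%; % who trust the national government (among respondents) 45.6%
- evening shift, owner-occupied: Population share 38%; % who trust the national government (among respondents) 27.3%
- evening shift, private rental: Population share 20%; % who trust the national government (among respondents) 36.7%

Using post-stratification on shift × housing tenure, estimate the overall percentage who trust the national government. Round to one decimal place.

Reweight to the known shift × housing tenure distribution:
  day shift, owner-occupied: 0.08 × 31.4 = 2.512
  day shift, private rental: 0.34 × 45.6 = 15.504
  evening shift, owner-occupied: 0.38 × 27.3 = 10.374
  evening shift, private rental: 0.2 × 36.7 = 7.34
Post-stratified estimate = 35.73 → 35.7%.

35.7%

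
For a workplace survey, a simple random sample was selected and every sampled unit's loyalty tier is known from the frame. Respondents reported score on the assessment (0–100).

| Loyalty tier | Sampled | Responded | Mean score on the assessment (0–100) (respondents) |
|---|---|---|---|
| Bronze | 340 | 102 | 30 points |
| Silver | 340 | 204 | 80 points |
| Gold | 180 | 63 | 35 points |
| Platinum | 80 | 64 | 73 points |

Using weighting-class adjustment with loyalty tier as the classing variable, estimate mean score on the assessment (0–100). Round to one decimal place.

52.7

Class response rates: Bronze 102/340 = 30%, Silver 204/340 = 60%, Gold 63/180 = 35%, Platinum 64/80 = 80%.
Each respondent's weight = sampled/responded in their class; summing within a class gives n_sampled, so:
  Bronze: 340 × 30 = 10,200
  Silver: 340 × 80 = 27,200
  Gold: 180 × 35 = 6300
  Platinum: 80 × 73 = 5840
Adjusted estimate = 49,540 / 940 = 52.7021 → 52.7.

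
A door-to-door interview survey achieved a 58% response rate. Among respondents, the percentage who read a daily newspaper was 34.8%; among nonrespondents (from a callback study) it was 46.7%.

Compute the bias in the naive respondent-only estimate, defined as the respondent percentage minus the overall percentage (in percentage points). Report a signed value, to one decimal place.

Nonresponse fraction = 1 − 0.58 = 0.42.
Bias = (nonresponse fraction) × (respondent percentage − nonrespondent percentage)
     = 0.42 × (34.8 − 46.7) = 0.42 × -11.9 = -4.998.

-5.0 percentage points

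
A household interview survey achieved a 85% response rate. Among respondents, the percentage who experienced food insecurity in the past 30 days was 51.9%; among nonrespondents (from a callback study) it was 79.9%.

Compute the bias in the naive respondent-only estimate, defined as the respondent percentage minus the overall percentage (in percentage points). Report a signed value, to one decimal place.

Nonresponse fraction = 1 − 0.85 = 0.15.
Bias = (nonresponse fraction) × (respondent percentage − nonrespondent percentage)
     = 0.15 × (51.9 − 79.9) = 0.15 × -28 = -4.2.

-4.2 percentage points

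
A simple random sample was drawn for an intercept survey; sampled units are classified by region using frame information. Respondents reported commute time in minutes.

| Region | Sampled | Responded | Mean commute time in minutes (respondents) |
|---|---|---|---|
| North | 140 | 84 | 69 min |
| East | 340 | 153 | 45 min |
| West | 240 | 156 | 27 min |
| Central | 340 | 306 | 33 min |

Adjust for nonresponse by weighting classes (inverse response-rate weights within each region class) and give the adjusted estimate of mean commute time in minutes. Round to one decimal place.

40.2

Response rates by class: North 84/140 = 60%, East 153/340 = 45%, West 156/240 = 65%, Central 306/340 = 90%.
Weighting each respondent by the inverse class response rate inflates each class back to its sampled size, so the class weight is n_sampled:
  North: 140 × 69 = 9660
  East: 340 × 45 = 15,300
  West: 240 × 27 = 6480
  Central: 340 × 33 = 11,220
Adjusted estimate = 42,660 / 1,060 = 40.2453 → 40.2.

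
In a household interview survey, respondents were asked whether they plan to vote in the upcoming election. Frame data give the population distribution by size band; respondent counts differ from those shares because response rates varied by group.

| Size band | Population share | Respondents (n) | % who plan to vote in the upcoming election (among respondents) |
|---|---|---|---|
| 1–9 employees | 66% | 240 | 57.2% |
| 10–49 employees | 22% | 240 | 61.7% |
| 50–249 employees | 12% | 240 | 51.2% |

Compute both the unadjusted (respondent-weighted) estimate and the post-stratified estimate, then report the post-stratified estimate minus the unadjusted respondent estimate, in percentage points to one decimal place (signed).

+0.8 percentage points

Without adjustment, the pooled respondent share is:
  (240/720)×57.2 + (240/720)×61.7 + (240/720)×51.2 = 56.7%
Post-stratifying to population shares instead:
  0.66×57.2 + 0.22×61.7 + 0.12×51.2 = 57.47%
Difference = 57.47 − 56.7 = 0.77 pp.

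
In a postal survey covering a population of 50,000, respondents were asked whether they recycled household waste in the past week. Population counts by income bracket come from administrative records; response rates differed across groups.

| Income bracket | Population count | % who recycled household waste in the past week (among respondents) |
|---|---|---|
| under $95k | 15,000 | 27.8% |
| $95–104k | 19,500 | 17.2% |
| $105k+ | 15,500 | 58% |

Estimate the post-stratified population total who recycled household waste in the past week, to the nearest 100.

16,500

Estimated count per cell = population count × respondent percentage:
  under $95k: 15,000 × 27.8% = 4170
  $95–104k: 19,500 × 17.2% = 3354
  $105k+: 15,500 × 58% = 8990
Estimated total = 16,514 → 16,500.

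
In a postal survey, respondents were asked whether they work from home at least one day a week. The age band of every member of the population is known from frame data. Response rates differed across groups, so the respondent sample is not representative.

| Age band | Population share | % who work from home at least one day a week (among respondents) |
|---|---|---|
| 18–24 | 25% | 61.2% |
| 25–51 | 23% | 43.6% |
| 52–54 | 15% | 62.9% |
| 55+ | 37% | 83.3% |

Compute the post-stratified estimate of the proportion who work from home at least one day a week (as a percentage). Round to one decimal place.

Each cell contributes population-share × respondent value:
  18–24: 0.25 × 61.2 = 15.3
  25–51: 0.23 × 43.6 = 10.028
  52–54: 0.15 × 62.9 = 9.435
  55+: 0.37 × 83.3 = 30.821
Post-stratified estimate = 65.584 → 65.6%.

65.6%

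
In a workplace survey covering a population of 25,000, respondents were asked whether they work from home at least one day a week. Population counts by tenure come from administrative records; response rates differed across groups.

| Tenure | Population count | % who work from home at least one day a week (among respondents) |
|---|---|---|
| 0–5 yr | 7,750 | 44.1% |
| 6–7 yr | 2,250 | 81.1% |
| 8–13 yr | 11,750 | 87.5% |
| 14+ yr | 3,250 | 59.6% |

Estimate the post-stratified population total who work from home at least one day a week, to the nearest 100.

17,500

Each cell contributes its population count × the respondent rate:
  0–5 yr: 7,750 × 44.1% = 3417.75
  6–7 yr: 2,250 × 81.1% = 1824.75
  8–13 yr: 11,750 × 87.5% = 10281.2
  14+ yr: 3,250 × 59.6% = 1937
Estimated total = 17460.8 → 17,500.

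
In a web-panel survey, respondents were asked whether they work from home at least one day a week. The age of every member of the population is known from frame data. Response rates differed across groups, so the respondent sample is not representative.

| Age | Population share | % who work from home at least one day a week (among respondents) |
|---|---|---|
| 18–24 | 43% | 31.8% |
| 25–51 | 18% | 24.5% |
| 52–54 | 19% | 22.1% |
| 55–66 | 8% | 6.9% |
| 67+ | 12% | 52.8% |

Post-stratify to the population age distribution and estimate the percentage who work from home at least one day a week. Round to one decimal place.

29.2%

Each cell contributes population-share × respondent value:
  18–24: 0.43 × 31.8 = 13.674
  25–51: 0.18 × 24.5 = 4.41
  52–54: 0.19 × 22.1 = 4.199
  55–66: 0.08 × 6.9 = 0.552
  67+: 0.12 × 52.8 = 6.336
Post-stratified estimate = 29.171 → 29.2%.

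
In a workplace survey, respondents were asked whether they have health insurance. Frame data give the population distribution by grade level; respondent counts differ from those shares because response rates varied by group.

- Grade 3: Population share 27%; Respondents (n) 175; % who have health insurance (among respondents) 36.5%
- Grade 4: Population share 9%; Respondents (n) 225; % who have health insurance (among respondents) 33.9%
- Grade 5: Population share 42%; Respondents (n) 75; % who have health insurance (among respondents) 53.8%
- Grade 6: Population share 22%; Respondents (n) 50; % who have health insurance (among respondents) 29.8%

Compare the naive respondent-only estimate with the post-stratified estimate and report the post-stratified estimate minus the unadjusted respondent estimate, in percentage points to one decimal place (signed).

Without adjustment, the pooled respondent share is:
  (175/525)×36.5 + (225/525)×33.9 + (75/525)×53.8 + (50/525)×29.8 = 37.219%
Reweighting by population grade level shares:
  0.27×36.5 + 0.09×33.9 + 0.42×53.8 + 0.22×29.8 = 42.058%
Difference = 42.058 − 37.219 = 4.839 pp.

+4.8 percentage points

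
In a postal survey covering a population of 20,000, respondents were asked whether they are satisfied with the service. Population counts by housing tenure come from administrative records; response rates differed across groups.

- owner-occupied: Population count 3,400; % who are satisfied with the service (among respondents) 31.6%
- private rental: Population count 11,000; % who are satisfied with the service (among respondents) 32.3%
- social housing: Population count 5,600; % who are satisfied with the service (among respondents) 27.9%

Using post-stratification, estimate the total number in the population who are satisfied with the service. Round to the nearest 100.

Estimated count per cell = population count × respondent percentage:
  owner-occupied: 3,400 × 31.6% = 1074.4
  private rental: 11,000 × 32.3% = 3553
  social housing: 5,600 × 27.9% = 1562.4
Estimated total = 6189.8 → 6,200.

6,200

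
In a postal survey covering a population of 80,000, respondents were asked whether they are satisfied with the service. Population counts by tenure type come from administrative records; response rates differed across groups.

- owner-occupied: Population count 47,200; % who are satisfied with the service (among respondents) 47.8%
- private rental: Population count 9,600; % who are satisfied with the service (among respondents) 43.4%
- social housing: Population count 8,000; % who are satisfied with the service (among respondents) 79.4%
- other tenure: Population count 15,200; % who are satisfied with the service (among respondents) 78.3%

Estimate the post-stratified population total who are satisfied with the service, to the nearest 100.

Each cell contributes its population count × the respondent rate:
  owner-occupied: 47,200 × 47.8% = 22561.6
  private rental: 9,600 × 43.4% = 4166.4
  social housing: 8,000 × 79.4% = 6352
  other tenure: 15,200 × 78.3% = 11901.6
Estimated total = 44981.6 → 45,000.

45,000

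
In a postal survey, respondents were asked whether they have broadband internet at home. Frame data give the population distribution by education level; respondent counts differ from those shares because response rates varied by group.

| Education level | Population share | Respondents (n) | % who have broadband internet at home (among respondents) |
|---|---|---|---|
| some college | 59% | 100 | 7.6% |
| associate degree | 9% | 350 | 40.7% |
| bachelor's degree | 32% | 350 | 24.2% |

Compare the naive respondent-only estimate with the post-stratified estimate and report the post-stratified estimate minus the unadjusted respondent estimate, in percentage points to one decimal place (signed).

Unadjusted (pooled respondent) estimate weights by respondent counts:
  (100/800)×7.6 + (350/800)×40.7 + (350/800)×24.2 = 29.3438%
Reweighting by population education level shares:
  0.59×7.6 + 0.09×40.7 + 0.32×24.2 = 15.891%
Difference = 15.891 − 29.3438 = -13.4527 pp.

-13.5 percentage points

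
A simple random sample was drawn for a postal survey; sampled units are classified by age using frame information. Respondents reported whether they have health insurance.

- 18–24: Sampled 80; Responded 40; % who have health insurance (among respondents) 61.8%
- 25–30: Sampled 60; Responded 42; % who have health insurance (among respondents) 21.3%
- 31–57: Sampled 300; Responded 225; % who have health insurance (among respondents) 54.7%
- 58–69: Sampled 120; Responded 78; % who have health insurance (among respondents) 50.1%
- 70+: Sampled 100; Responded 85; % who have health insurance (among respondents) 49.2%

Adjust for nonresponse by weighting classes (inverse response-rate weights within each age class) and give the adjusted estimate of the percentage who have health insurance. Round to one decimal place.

Class response rates: 18–24 40/80 = 50%, 25–30 42/60 = 70%, 31–57 225/300 = 75%, 58–69 78/120 = 65%, 70+ 85/100 = 85%.
Each respondent's weight = sampled/responded in their class; summing within a class gives n_sampled, so:
  18–24: 80 × 61.8 = 4944
  25–30: 60 × 21.3 = 1278
  31–57: 300 × 54.7 = 16,410
  58–69: 120 × 50.1 = 6012
  70+: 100 × 49.2 = 4920
Adjusted estimate = 33,564 / 660 = 50.8545 → 50.9%.

50.9%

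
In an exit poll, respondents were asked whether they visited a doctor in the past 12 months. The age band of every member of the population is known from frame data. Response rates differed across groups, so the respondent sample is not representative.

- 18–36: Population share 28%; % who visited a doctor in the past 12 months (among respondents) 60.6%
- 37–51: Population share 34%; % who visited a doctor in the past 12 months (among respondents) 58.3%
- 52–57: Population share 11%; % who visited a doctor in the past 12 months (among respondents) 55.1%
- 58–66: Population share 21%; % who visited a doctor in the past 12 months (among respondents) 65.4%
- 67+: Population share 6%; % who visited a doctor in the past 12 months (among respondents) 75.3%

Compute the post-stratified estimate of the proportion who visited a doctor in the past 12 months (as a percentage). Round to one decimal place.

Weight each group's respondent value by its population share:
  18–36: 0.28 × 60.6 = 16.968
  37–51: 0.34 × 58.3 = 19.822
  52–57: 0.11 × 55.1 = 6.061
  58–66: 0.21 × 65.4 = 13.734
  67+: 0.06 × 75.3 = 4.518
Post-stratified estimate = 61.103 → 61.1%.

61.1%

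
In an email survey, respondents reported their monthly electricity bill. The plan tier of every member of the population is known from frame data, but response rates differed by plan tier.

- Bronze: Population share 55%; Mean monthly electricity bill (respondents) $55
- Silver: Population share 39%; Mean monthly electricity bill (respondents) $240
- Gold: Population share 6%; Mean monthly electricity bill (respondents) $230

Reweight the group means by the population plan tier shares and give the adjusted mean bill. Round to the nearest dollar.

$138

Each cell contributes population-share × respondent value:
  Bronze: 0.55 × 55 = 30.25
  Silver: 0.39 × 240 = 93.6
  Gold: 0.06 × 230 = 13.8
Post-stratified estimate = 137.65 → $138.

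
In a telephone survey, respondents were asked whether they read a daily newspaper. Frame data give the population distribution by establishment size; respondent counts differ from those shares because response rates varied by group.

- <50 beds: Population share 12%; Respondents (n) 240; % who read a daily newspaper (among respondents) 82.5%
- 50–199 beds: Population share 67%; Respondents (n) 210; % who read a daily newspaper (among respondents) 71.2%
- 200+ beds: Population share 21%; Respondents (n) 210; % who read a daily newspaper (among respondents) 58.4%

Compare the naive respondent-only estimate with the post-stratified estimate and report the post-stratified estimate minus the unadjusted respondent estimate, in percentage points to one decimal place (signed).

Naive respondent-only estimate (weights = respondent counts):
  (240/660)×82.5 + (210/660)×71.2 + (210/660)×58.4 = 71.2364%
Reweighting by population establishment size shares:
  0.12×82.5 + 0.67×71.2 + 0.21×58.4 = 69.868%
Difference = 69.868 − 71.2364 = -1.3684 pp.

-1.4 percentage points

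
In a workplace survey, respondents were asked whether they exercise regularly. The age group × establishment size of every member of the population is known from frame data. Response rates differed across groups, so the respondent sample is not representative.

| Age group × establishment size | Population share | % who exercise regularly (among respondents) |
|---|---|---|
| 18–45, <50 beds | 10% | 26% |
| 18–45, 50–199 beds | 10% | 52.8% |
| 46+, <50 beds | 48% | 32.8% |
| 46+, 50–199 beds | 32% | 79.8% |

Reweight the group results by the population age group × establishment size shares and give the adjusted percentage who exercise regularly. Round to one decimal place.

Each cell contributes population-share × respondent value:
  18–45, <50 beds: 0.1 × 26 = 2.6
  18–45, 50–199 beds: 0.1 × 52.8 = 5.28
  46+, <50 beds: 0.48 × 32.8 = 15.744
  46+, 50–199 beds: 0.32 × 79.8 = 25.536
Post-stratified estimate = 49.16 → 49.2%.

49.2%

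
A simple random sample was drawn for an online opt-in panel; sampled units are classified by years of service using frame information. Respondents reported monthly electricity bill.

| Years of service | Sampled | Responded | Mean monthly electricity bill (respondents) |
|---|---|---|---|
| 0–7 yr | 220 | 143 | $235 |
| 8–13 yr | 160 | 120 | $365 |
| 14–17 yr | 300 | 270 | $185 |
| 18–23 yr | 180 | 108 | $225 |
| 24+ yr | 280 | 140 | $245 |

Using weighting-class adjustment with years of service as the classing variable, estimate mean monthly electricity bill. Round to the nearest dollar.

$241

Response rates by class: 0–7 yr 143/220 = 65%, 8–13 yr 120/160 = 75%, 14–17 yr 270/300 = 90%, 18–23 yr 108/180 = 60%, 24+ yr 140/280 = 50%.
With weight = n_sampled/n_responded per class, the weighted class total is n_sampled:
  0–7 yr: 220 × 235 = 51,700
  8–13 yr: 160 × 365 = 58,400
  14–17 yr: 300 × 185 = 55,500
  18–23 yr: 180 × 225 = 40,500
  24+ yr: 280 × 245 = 68,600
Adjusted estimate = 274,700 / 1,140 = 240.965 → $241.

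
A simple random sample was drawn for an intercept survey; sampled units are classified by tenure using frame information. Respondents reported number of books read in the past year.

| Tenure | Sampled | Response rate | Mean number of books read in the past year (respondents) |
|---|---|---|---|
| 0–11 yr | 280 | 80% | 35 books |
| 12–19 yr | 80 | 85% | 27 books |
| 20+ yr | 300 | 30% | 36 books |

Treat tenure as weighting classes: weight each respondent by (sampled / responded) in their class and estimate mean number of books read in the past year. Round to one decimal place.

With weight = n_sampled/n_responded per class, the weighted class total is n_sampled:
  0–11 yr: 280 × 35 = 9800
  12–19 yr: 80 × 27 = 2160
  20+ yr: 300 × 36 = 10,800
Adjusted estimate = 22,760 / 660 = 34.4848 → 34.5.

34.5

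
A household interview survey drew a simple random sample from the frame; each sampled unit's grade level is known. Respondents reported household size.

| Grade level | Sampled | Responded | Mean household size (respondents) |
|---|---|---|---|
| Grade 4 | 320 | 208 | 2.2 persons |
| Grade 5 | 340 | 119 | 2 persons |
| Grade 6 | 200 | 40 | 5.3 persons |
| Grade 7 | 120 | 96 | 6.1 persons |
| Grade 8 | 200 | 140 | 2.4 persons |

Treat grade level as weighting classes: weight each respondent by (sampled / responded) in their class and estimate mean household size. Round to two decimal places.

3.10

Class response rates: Grade 4 208/320 = 65%, Grade 5 119/340 = 35%, Grade 6 40/200 = 20%, Grade 7 96/120 = 80%, Grade 8 140/200 = 70%.
Weighting each respondent by the inverse class response rate inflates each class back to its sampled size, so the class weight is n_sampled:
  Grade 4: 320 × 2.2 = 704
  Grade 5: 340 × 2 = 680
  Grade 6: 200 × 5.3 = 1060
  Grade 7: 120 × 6.1 = 732
  Grade 8: 200 × 2.4 = 480
Adjusted estimate = 3656 / 1,180 = 3.0983 → 3.10.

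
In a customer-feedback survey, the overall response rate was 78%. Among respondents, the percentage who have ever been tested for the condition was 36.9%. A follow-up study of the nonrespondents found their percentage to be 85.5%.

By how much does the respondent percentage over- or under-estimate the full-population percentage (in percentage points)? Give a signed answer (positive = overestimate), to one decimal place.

Nonresponse fraction = 1 − 0.78 = 0.22.
Bias = (nonresponse fraction) × (respondent percentage − nonrespondent percentage)
     = 0.22 × (36.9 − 85.5) = 0.22 × -48.6 = -10.692.

-10.7 percentage points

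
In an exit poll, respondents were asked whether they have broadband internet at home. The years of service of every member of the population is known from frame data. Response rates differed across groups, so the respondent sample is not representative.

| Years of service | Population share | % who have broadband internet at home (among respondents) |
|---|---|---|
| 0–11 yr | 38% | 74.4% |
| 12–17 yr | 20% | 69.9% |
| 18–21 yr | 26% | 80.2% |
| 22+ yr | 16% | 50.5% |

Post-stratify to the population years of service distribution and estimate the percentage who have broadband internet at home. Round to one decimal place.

71.2%

Weight each group's respondent value by its population share:
  0–11 yr: 0.38 × 74.4 = 28.272
  12–17 yr: 0.2 × 69.9 = 13.98
  18–21 yr: 0.26 × 80.2 = 20.852
  22+ yr: 0.16 × 50.5 = 8.08
Post-stratified estimate = 71.184 → 71.2%.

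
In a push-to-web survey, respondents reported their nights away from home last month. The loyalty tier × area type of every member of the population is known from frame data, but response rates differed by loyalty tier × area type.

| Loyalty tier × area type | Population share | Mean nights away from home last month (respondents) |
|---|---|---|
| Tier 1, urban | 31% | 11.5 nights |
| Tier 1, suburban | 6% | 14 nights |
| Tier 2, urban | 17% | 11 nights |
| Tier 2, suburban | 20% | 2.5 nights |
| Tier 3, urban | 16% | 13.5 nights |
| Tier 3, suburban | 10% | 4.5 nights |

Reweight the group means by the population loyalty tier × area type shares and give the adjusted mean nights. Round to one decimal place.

Reweight to the known loyalty tier × area type distribution:
  Tier 1, urban: 0.31 × 11.5 = 3.565
  Tier 1, suburban: 0.06 × 14 = 0.84
  Tier 2, urban: 0.17 × 11 = 1.87
  Tier 2, suburban: 0.2 × 2.5 = 0.5
  Tier 3, urban: 0.16 × 13.5 = 2.16
  Tier 3, suburban: 0.1 × 4.5 = 0.45
Post-stratified estimate = 9.385 → 9.4.

9.4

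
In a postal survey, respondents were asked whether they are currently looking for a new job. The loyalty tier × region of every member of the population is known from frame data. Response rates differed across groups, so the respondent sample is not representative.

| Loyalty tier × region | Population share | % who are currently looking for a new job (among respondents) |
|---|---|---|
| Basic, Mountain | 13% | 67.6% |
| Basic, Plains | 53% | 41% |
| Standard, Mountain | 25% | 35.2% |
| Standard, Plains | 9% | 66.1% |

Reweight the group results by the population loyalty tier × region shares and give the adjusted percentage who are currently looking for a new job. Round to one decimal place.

Post-stratification weights by population share, not respondent share:
  Basic, Mountain: 0.13 × 67.6 = 8.788
  Basic, Plains: 0.53 × 41 = 21.73
  Standard, Mountain: 0.25 × 35.2 = 8.8
  Standard, Plains: 0.09 × 66.1 = 5.949
Post-stratified estimate = 45.267 → 45.3%.

45.3%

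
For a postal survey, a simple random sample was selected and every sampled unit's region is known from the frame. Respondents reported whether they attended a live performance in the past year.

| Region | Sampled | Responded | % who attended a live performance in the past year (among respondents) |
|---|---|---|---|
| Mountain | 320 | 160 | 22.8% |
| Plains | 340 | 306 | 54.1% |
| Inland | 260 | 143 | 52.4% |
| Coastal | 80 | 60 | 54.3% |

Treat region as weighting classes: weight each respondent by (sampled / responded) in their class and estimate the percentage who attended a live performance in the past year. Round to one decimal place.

43.7%

Class response rates: Mountain 160/320 = 50%, Plains 306/340 = 90%, Inland 143/260 = 55%, Coastal 60/80 = 75%.
Each respondent's weight = sampled/responded in their class; summing within a class gives n_sampled, so:
  Mountain: 320 × 22.8 = 7296
  Plains: 340 × 54.1 = 18,394
  Inland: 260 × 52.4 = 13,624
  Coastal: 80 × 54.3 = 4344
Adjusted estimate = 43,658 / 1,000 = 43.658 → 43.7%.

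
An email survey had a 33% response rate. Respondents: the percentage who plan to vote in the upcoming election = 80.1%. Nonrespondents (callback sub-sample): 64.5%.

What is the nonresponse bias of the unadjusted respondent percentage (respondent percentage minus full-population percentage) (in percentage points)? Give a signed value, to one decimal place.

Nonresponse fraction = 1 − 0.33 = 0.67.
Bias = (nonresponse fraction) × (respondent percentage − nonrespondent percentage)
     = 0.67 × (80.1 − 64.5) = 0.67 × 15.6 = 10.452.

+10.5 percentage points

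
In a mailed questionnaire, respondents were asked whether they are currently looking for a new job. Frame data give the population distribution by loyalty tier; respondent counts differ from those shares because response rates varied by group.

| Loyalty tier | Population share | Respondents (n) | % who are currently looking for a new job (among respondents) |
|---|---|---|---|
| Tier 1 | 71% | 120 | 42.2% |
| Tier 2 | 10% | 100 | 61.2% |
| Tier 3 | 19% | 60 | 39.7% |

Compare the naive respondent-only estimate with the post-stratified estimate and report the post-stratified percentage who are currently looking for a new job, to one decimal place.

43.6%

Naive respondent-only estimate (weights = respondent counts):
  (120/280)×42.2 + (100/280)×61.2 + (60/280)×39.7 = 48.45%
Post-stratified estimate weights by population shares:
  0.71×42.2 + 0.1×61.2 + 0.19×39.7 = 43.625%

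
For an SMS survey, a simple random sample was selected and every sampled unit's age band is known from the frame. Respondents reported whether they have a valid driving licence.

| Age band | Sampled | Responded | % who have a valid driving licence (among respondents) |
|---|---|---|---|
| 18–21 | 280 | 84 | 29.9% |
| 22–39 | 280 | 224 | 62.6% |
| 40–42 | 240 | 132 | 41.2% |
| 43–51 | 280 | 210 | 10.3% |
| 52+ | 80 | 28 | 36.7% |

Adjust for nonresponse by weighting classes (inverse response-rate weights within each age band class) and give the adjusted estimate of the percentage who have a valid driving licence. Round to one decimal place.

35.9%

Response rates by class: 18–21 84/280 = 30%, 22–39 224/280 = 80%, 40–42 132/240 = 55%, 43–51 210/280 = 75%, 52+ 28/80 = 35%.
Each respondent's weight = sampled/responded in their class; summing within a class gives n_sampled, so:
  18–21: 280 × 29.9 = 8372
  22–39: 280 × 62.6 = 17,528
  40–42: 240 × 41.2 = 9888
  43–51: 280 × 10.3 = 2884
  52+: 80 × 36.7 = 2936
Adjusted estimate = 41,608 / 1,160 = 35.869 → 35.9%.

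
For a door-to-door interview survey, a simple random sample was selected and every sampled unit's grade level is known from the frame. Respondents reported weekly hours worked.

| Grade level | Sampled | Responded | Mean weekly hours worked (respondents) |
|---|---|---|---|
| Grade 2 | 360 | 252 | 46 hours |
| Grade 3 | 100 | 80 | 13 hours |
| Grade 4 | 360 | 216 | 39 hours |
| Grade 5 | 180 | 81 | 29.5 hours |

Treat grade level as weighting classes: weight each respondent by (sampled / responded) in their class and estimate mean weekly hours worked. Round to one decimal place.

37.2

Response rates by class: Grade 2 252/360 = 70%, Grade 3 80/100 = 80%, Grade 4 216/360 = 60%, Grade 5 81/180 = 45%.
Each respondent's weight = sampled/responded in their class; summing within a class gives n_sampled, so:
  Grade 2: 360 × 46 = 16,560
  Grade 3: 100 × 13 = 1300
  Grade 4: 360 × 39 = 14,040
  Grade 5: 180 × 29.5 = 5310
Adjusted estimate = 37,210 / 1,000 = 37.21 → 37.2.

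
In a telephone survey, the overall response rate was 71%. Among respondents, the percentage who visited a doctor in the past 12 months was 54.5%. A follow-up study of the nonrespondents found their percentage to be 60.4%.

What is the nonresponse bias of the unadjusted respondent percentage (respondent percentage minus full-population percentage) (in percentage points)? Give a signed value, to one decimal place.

Nonresponse fraction = 1 − 0.71 = 0.29.
Bias = (nonresponse fraction) × (respondent percentage − nonrespondent percentage)
     = 0.29 × (54.5 − 60.4) = 0.29 × -5.9 = -1.711.

-1.7 percentage points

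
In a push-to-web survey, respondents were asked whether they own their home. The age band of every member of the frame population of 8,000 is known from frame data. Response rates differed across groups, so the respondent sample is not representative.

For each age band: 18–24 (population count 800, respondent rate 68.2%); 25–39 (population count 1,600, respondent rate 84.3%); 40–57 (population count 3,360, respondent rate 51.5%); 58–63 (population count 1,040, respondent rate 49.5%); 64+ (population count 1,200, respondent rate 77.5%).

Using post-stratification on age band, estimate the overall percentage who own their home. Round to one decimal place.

63.4%

Weight each group's respondent value by its population share:
  18–24: (800/8,000) × 68.2 = 6.82
  25–39: (1,600/8,000) × 84.3 = 16.86
  40–57: (3,360/8,000) × 51.5 = 21.63
  58–63: (1,040/8,000) × 49.5 = 6.435
  64+: (1,200/8,000) × 77.5 = 11.625
Post-stratified estimate = 63.37 → 63.4%.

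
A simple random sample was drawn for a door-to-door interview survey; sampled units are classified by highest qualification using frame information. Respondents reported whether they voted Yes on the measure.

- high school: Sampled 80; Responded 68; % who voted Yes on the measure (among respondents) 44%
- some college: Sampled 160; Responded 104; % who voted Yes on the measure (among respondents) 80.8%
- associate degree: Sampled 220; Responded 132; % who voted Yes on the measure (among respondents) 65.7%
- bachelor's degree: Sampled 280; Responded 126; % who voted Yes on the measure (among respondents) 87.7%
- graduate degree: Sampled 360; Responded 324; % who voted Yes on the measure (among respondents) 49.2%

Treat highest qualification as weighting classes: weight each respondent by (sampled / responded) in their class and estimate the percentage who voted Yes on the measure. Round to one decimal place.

66.5%

Class response rates: high school 68/80 = 85%, some college 104/160 = 65%, associate degree 132/220 = 60%, bachelor's degree 126/280 = 45%, graduate degree 324/360 = 90%.
Inverse-response-rate weighting restores each class to its sampled count, so class totals weight by n_sampled:
  high school: 80 × 44 = 3520
  some college: 160 × 80.8 = 12,928
  associate degree: 220 × 65.7 = 14,454
  bachelor's degree: 280 × 87.7 = 24,556
  graduate degree: 360 × 49.2 = 17,712
Adjusted estimate = 73,170 / 1,100 = 66.5182 → 66.5%.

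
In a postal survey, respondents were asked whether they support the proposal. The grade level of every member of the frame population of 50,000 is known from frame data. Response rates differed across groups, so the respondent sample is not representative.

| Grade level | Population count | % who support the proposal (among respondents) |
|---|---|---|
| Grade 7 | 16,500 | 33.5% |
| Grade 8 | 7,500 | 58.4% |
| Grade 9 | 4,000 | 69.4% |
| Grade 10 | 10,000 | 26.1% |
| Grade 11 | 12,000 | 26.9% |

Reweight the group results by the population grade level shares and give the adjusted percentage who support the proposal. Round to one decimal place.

Post-stratification weights by population share, not respondent share:
  Grade 7: (16,500/50,000) × 33.5 = 11.055
  Grade 8: (7,500/50,000) × 58.4 = 8.76
  Grade 9: (4,000/50,000) × 69.4 = 5.552
  Grade 10: (10,000/50,000) × 26.1 = 5.22
  Grade 11: (12,000/50,000) × 26.9 = 6.456
Post-stratified estimate = 37.043 → 37.0%.

37.0%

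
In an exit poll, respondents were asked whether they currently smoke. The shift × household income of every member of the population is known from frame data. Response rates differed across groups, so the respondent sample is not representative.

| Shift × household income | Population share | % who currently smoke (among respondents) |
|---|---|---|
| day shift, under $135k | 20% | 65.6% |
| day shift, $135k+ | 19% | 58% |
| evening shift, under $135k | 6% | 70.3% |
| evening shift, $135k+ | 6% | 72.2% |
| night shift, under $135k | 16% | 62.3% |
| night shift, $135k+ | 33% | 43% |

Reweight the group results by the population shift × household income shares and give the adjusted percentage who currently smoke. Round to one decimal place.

Each cell contributes population-share × respondent value:
  day shift, under $135k: 0.2 × 65.6 = 13.12
  day shift, $135k+: 0.19 × 58 = 11.02
  evening shift, under $135k: 0.06 × 70.3 = 4.218
  evening shift, $135k+: 0.06 × 72.2 = 4.332
  night shift, under $135k: 0.16 × 62.3 = 9.968
  night shift, $135k+: 0.33 × 43 = 14.19
Post-stratified estimate = 56.848 → 56.8%.

56.8%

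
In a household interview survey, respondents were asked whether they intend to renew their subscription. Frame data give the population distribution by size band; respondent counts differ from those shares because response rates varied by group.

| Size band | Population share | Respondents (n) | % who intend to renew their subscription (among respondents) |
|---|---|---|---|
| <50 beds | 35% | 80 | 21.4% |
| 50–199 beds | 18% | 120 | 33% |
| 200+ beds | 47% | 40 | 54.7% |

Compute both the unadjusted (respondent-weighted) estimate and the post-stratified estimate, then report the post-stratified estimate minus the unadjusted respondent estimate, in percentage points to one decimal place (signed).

+6.4 percentage points

Without adjustment, the pooled respondent share is:
  (80/240)×21.4 + (120/240)×33 + (40/240)×54.7 = 32.75%
Post-stratifying to population shares instead:
  0.35×21.4 + 0.18×33 + 0.47×54.7 = 39.139%
Difference = 39.139 − 32.75 = 6.389 pp.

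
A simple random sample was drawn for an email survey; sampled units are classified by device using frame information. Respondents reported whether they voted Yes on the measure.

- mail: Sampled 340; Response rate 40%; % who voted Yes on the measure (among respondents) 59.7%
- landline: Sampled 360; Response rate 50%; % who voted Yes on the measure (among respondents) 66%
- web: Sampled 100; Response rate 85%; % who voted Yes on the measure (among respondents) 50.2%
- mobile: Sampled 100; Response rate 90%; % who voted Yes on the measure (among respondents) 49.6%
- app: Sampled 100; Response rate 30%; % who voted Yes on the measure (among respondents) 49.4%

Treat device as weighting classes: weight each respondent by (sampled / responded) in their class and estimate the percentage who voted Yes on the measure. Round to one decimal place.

Weighting each respondent by the inverse class response rate inflates each class back to its sampled size, so the class weight is n_sampled:
  mail: 340 × 59.7 = 20,298
  landline: 360 × 66 = 23,760
  web: 100 × 50.2 = 5020
  mobile: 100 × 49.6 = 4960
  app: 100 × 49.4 = 4940
Adjusted estimate = 58,978 / 1,000 = 58.978 → 59.0%.

59.0%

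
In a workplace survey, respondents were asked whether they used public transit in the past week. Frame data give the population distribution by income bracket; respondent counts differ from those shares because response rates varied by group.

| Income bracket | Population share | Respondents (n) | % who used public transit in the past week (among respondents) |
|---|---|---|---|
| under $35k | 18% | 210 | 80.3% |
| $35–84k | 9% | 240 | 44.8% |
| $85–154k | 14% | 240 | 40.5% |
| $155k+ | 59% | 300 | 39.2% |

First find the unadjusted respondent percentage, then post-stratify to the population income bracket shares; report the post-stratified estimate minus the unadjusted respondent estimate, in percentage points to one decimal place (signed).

-2.3 percentage points

Naive respondent-only estimate (weights = respondent counts):
  (210/990)×80.3 + (240/990)×44.8 + (240/990)×40.5 + (300/990)×39.2 = 49.5909%
Post-stratifying to population shares instead:
  0.18×80.3 + 0.09×44.8 + 0.14×40.5 + 0.59×39.2 = 47.284%
Difference = 47.284 − 49.5909 = -2.3069 pp.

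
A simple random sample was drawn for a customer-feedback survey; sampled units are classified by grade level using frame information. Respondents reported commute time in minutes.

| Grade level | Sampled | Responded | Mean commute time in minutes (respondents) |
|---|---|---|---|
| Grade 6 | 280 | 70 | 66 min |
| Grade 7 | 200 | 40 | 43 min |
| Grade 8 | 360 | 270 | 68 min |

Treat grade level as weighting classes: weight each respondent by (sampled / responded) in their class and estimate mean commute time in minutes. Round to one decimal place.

Class response rates: Grade 6 70/280 = 25%, Grade 7 40/200 = 20%, Grade 8 270/360 = 75%.
With weight = n_sampled/n_responded per class, the weighted class total is n_sampled:
  Grade 6: 280 × 66 = 18,480
  Grade 7: 200 × 43 = 8600
  Grade 8: 360 × 68 = 24,480
Adjusted estimate = 51,560 / 840 = 61.381 → 61.4.

61.4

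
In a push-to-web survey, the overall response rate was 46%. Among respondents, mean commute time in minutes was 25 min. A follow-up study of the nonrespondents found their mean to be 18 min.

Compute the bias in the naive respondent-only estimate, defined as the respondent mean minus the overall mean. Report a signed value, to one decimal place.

+3.8

Nonresponse fraction = 1 − 0.46 = 0.54.
Bias = (nonresponse fraction) × (respondent mean − nonrespondent mean)
     = 0.54 × (25 − 18) = 0.54 × 7 = 3.78.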